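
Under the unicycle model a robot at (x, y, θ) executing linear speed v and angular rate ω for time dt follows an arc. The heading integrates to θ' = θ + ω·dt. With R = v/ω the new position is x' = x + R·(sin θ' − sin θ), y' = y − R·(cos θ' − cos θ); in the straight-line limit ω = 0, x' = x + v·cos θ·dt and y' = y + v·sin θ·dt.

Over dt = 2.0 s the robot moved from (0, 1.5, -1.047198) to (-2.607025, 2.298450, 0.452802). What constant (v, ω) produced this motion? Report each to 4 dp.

Δθ = 0.452802 − -1.047198 = 1.500000
ω = Δθ/dt = 1.500000/2.0 = 0.7500
R = Δx/(sin θ' − sin θ) = -2.0000
v = R·ω = -2.0000·0.7500 = -1.5000

v = -1.5000, ω = 0.7500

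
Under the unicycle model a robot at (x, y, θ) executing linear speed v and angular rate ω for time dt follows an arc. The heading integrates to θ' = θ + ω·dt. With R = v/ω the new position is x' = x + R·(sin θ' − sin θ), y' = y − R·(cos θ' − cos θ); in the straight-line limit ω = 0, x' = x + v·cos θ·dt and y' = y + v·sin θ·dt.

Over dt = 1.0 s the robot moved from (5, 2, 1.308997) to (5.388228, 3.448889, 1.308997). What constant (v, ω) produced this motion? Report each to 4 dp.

v = 1.5000, ω = 0.0000

Δθ = 1.308997 − 1.308997 = 0.000000
ω = Δθ/dt = 0.000000/1.0 = 0.0000
ω = 0 → v = (Δx·cos θ + Δy·sin θ)/dt = 1.5000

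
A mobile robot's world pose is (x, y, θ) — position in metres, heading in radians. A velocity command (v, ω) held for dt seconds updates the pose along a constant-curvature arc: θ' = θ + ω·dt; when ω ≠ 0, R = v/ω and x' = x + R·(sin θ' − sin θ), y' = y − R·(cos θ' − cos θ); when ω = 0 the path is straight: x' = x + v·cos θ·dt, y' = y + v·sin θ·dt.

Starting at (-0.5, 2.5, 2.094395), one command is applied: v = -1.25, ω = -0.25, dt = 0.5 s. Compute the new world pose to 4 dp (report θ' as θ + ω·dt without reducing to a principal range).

θ' = 2.0944 + -0.25·0.5 = 1.9694
R = v/ω = -1.25/-0.25 = 5.0000
x' = -0.5 + 5.0000·(sin 1.9694 − sin 2.0944) = -0.2221
y' = 2.5 − 5.0000·(cos 1.9694 − cos 2.0944) = 1.9406

(-0.2221, 1.9406, 1.9694)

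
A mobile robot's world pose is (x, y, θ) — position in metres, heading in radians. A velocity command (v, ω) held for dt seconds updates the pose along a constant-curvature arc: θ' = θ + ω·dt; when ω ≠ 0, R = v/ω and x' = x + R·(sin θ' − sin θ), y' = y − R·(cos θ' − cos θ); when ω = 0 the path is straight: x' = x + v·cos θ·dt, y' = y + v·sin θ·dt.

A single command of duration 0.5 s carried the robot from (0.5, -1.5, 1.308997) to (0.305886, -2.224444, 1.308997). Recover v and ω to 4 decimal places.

Δθ = 1.308997 − 1.308997 = 0.000000
ω = Δθ/dt = 0.000000/0.5 = 0.0000
ω = 0 → v = (Δx·cos θ + Δy·sin θ)/dt = -1.5000

v = -1.5000, ω = 0.0000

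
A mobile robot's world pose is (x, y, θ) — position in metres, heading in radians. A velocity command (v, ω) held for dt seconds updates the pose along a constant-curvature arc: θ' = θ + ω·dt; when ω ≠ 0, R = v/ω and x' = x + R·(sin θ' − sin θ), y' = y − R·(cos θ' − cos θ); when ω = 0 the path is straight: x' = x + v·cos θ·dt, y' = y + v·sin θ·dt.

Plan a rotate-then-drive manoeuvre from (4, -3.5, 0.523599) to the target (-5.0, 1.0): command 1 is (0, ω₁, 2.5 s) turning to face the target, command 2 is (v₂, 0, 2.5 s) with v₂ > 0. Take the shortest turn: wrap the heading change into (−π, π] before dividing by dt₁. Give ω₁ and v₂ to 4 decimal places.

ω₁ = 0.8617, v₂ = 4.0249

heading to target = atan2(1−-3.5, -5−4) = 2.6779
Δθ = wrap(2.6779 − 0.5236) = 2.1543; ω₁ = Δθ/dt₁ = 0.8617
distance = √((-5−4)² + (1−-3.5)²) = 10.0623; v₂ = distance/dt₂ = 4.0249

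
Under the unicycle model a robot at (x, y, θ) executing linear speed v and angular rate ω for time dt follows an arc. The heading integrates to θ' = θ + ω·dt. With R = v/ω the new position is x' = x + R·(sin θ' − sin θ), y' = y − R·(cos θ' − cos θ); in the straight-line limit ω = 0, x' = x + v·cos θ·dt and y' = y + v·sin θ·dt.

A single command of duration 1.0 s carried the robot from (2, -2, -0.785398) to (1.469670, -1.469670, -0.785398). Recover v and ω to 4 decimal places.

v = -0.7500, ω = 0.0000

Δθ = -0.785398 − -0.785398 = 0.000000
ω = Δθ/dt = 0.000000/1.0 = 0.0000
ω = 0 → v = (Δx·cos θ + Δy·sin θ)/dt = -0.7500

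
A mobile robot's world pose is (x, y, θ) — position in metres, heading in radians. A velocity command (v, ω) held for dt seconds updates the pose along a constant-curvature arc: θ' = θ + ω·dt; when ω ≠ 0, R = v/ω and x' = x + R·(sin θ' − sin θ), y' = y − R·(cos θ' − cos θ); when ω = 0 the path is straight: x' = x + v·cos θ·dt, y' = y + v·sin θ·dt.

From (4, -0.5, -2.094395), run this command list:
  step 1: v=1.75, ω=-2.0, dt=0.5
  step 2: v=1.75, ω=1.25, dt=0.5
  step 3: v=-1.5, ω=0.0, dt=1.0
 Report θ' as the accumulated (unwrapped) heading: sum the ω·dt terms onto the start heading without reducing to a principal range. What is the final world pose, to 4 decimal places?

step 1: θ'=-3.0944 (R=-0.8750) → pose (3.2835, -0.9365, -3.0944)
step 2: θ'=-2.4694 (R=1.4000) → pose (2.4778, -1.2395, -2.4694)
step 3: θ'=-2.4694 (straight) → pose (3.6515, -0.3055, -2.4694)

(3.6515, -0.3055, -2.4694)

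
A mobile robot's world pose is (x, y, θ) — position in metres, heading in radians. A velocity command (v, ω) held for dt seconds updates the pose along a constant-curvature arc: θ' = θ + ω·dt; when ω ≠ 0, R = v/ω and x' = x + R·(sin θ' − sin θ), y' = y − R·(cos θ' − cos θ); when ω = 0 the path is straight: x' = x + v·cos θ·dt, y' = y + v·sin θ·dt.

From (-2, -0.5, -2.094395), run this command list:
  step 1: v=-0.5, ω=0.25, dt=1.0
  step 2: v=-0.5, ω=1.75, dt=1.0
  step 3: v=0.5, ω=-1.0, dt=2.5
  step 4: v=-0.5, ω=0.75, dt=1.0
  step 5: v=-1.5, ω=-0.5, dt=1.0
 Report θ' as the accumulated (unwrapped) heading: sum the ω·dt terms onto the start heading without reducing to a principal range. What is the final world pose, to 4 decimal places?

step 1: θ'=-1.8444 (R=-2.0000) → pose (-1.8064, -0.0404, -1.8444)
step 2: θ'=-0.0944 (R=-0.2857) → pose (-2.0546, 0.3212, -0.0944)
step 3: θ'=-2.5944 (R=-0.5000) → pose (-1.8416, -0.6035, -2.5944)
step 4: θ'=-1.8444 (R=-0.6667) → pose (-1.5466, -0.2143, -1.8444)
step 5: θ'=-2.3444 (R=3.0000) → pose (-0.8044, 1.0712, -2.3444)

(-0.8044, 1.0712, -2.3444)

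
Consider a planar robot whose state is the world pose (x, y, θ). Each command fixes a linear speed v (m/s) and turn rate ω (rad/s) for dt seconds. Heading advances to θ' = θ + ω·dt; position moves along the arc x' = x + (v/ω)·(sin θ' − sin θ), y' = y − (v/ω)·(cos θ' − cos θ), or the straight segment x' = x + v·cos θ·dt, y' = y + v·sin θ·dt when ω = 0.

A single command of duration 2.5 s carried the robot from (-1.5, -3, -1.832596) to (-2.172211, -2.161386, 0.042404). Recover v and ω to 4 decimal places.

Δθ = 0.042404 − -1.832596 = 1.875000
ω = Δθ/dt = 1.875000/2.5 = 0.7500
R = −Δy/(cos θ' − cos θ) = -0.6667
v = R·ω = -0.6667·0.7500 = -0.5000

v = -0.5000, ω = 0.7500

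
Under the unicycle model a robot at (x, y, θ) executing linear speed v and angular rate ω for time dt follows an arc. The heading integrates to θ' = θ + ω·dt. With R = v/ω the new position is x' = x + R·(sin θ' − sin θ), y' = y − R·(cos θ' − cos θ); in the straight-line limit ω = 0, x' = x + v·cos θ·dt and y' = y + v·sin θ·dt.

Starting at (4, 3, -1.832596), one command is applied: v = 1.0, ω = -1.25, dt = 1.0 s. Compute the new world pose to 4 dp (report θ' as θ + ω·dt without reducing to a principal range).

θ' = -1.8326 + -1.25·1.0 = -3.0826
R = v/ω = 1.0/-1.25 = -0.8000
x' = 4 + -0.8000·(sin -3.0826 − sin -1.8326) = 3.2744
y' = 3 − -0.8000·(cos -3.0826 − cos -1.8326) = 2.4084

(3.2744, 2.4084, -3.0826)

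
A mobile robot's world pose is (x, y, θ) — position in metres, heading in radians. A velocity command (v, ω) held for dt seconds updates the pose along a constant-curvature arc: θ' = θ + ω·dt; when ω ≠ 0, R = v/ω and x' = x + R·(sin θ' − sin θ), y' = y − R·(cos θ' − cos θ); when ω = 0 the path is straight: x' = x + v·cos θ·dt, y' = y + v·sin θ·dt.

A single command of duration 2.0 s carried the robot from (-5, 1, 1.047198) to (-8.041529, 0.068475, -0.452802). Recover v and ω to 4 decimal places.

v = -1.7500, ω = -0.7500

Δθ = -0.452802 − 1.047198 = -1.500000
ω = Δθ/dt = -1.500000/2.0 = -0.7500
R = Δx/(sin θ' − sin θ) = 2.3333
v = R·ω = 2.3333·-0.7500 = -1.7500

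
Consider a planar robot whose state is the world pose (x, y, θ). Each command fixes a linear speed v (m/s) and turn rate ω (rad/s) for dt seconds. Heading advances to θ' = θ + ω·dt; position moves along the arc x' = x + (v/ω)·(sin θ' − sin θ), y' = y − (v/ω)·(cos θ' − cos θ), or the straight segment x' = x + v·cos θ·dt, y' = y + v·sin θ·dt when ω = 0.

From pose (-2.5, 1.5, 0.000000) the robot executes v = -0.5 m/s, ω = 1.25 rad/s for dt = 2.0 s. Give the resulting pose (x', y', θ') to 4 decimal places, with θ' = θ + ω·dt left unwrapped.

θ' = 0.0000 + 1.25·2.0 = 2.5000
R = v/ω = -0.5/1.25 = -0.4000
x' = -2.5 + -0.4000·(sin 2.5000 − sin 0.0000) = -2.7394
y' = 1.5 − -0.4000·(cos 2.5000 − cos 0.0000) = 0.7795

(-2.7394, 0.7795, 2.5000)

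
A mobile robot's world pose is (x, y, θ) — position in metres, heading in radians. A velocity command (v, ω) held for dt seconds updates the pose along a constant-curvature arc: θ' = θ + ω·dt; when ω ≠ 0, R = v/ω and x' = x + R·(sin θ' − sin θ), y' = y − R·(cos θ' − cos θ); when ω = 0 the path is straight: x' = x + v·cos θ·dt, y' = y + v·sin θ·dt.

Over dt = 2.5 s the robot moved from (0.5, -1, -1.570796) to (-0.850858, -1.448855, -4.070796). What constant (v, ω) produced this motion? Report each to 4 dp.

v = 0.7500, ω = -1.0000

Δθ = -4.070796 − -1.570796 = -2.500000
ω = Δθ/dt = -2.500000/2.5 = -1.0000
R = Δx/(sin θ' − sin θ) = -0.7500
v = R·ω = -0.7500·-1.0000 = 0.7500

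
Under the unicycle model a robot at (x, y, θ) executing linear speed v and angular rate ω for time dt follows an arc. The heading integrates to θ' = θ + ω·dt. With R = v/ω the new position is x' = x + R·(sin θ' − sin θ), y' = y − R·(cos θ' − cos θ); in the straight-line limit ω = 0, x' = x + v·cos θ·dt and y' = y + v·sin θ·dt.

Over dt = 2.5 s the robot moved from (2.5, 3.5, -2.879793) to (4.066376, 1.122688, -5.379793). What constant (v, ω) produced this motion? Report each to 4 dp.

v = -1.5000, ω = -1.0000

Δθ = -5.379793 − -2.879793 = -2.500000
ω = Δθ/dt = -2.500000/2.5 = -1.0000
R = −Δy/(cos θ' − cos θ) = 1.5000
v = R·ω = 1.5000·-1.0000 = -1.5000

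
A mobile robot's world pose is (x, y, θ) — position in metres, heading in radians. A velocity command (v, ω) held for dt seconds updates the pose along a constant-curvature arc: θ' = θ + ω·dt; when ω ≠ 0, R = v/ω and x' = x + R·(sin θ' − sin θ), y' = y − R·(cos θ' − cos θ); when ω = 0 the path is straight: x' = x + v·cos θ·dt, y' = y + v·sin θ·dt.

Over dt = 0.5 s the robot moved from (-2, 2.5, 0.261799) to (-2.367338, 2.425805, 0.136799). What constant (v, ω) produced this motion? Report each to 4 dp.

Δθ = 0.136799 − 0.261799 = -0.125000
ω = Δθ/dt = -0.125000/0.5 = -0.2500
R = Δx/(sin θ' − sin θ) = 3.0000
v = R·ω = 3.0000·-0.2500 = -0.7500

v = -0.7500, ω = -0.2500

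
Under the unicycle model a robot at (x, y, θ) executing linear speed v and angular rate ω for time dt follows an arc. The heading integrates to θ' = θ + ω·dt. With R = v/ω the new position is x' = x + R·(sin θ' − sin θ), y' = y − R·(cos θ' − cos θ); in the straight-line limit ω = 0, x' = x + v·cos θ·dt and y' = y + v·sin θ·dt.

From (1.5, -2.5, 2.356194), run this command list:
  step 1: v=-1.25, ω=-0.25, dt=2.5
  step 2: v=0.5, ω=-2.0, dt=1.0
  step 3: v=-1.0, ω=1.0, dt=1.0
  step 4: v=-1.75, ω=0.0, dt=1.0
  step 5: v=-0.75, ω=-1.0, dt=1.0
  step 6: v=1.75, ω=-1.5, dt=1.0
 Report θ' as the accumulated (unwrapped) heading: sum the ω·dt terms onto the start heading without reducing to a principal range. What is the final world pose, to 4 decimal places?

step 1: θ'=1.7312 (R=5.0000) → pose (2.9003, -5.2370, 1.7312)
step 2: θ'=-0.2688 (R=-0.2500) → pose (3.2135, -4.9560, -0.2688)
step 3: θ'=0.7312 (R=-1.0000) → pose (2.2801, -5.1757, 0.7312)
step 4: θ'=0.7312 (straight) → pose (0.9775, -6.3443, 0.7312)
step 5: θ'=-0.2688 (R=0.7500) → pose (0.2775, -6.5091, -0.2688)
step 6: θ'=-1.7688 (R=-1.1667) → pose (1.1115, -7.8634, -1.7688)

(1.1115, -7.8634, -1.7688)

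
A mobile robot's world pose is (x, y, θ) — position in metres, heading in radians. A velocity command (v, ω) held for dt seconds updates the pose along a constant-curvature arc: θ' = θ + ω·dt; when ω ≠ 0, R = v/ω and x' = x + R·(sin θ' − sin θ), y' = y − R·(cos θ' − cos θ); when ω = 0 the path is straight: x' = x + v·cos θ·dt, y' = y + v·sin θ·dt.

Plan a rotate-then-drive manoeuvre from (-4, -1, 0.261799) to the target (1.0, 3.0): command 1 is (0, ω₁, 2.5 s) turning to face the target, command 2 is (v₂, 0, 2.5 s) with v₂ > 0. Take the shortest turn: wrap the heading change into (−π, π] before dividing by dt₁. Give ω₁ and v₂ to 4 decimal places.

ω₁ = 0.1652, v₂ = 2.5612

heading to target = atan2(3−-1, 1−-4) = 0.6747
Δθ = wrap(0.6747 − 0.2618) = 0.4129; ω₁ = Δθ/dt₁ = 0.1652
distance = √((1−-4)² + (3−-1)²) = 6.4031; v₂ = distance/dt₂ = 2.5612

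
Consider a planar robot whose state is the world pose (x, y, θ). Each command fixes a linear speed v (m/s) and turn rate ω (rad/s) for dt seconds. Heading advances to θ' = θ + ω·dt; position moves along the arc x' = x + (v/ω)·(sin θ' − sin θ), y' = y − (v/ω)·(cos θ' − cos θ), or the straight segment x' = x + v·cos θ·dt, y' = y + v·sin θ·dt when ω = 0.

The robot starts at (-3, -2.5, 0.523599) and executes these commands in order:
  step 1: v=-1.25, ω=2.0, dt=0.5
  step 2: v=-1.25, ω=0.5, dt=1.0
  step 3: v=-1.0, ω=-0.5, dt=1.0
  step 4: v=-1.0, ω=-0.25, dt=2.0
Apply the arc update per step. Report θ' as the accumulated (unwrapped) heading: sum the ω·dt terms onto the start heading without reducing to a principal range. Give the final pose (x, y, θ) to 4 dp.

(-3.4429, -7.0852, 1.0236)

step 1: θ'=1.5236 (R=-0.6250) → pose (-3.3118, -3.0118, 1.5236)
step 2: θ'=2.0236 (R=-2.5000) → pose (-3.0626, -4.2234, 2.0236)
step 3: θ'=1.5236 (R=2.0000) → pose (-2.8633, -5.1928, 1.5236)
step 4: θ'=1.0236 (R=4.0000) → pose (-3.4429, -7.0852, 1.0236)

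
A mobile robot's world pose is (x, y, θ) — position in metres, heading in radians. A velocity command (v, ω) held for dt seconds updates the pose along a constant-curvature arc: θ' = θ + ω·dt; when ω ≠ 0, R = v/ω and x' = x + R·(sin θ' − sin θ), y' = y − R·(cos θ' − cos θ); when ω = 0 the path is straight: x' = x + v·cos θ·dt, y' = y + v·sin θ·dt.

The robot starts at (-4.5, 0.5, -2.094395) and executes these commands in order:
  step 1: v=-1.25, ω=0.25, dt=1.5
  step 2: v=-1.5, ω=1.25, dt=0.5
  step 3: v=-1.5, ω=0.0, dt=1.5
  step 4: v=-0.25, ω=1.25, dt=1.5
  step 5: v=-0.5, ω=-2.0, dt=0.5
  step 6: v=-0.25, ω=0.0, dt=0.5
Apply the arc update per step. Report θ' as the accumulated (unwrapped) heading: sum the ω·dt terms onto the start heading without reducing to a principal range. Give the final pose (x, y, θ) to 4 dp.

step 1: θ'=-1.7194 (R=-5.0000) → pose (-3.8852, 2.2597, -1.7194)
step 2: θ'=-1.0944 (R=-1.2000) → pose (-4.0056, 2.9877, -1.0944)
step 3: θ'=-1.0944 (straight) → pose (-5.0374, 4.9872, -1.0944)
step 4: θ'=0.7806 (R=-0.2000) → pose (-5.3559, 5.0375, 0.7806)
step 5: θ'=-0.2194 (R=0.2500) → pose (-5.5862, 4.9712, -0.2194)
step 6: θ'=-0.2194 (straight) → pose (-5.7083, 4.9984, -0.2194)

(-5.7083, 4.9984, -0.2194)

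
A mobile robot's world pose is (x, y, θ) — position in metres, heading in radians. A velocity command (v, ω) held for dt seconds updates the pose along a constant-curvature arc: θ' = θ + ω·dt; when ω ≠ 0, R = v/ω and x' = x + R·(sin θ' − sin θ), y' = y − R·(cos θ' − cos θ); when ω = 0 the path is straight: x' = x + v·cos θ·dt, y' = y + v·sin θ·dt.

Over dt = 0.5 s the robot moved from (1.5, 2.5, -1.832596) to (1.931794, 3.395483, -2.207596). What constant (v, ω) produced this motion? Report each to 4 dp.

v = -2.0000, ω = -0.7500

Δθ = -2.207596 − -1.832596 = -0.375000
ω = Δθ/dt = -0.375000/0.5 = -0.7500
R = −Δy/(cos θ' − cos θ) = 2.6667
v = R·ω = 2.6667·-0.7500 = -2.0000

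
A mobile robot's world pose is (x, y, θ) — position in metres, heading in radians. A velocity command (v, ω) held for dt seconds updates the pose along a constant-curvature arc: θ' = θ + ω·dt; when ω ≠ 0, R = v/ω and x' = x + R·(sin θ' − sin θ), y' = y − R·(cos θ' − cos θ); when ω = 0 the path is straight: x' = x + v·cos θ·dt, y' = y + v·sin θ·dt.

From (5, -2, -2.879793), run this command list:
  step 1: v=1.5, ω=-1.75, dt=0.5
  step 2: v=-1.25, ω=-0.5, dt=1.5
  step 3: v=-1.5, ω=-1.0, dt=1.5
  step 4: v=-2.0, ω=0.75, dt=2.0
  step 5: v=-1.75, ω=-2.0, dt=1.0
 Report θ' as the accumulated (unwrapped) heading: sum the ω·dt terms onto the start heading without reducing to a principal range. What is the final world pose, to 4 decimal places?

(1.3118, -9.3013, -6.5048)

step 1: θ'=-3.7548 (R=-0.8571) → pose (4.2849, -1.8730, -3.7548)
step 2: θ'=-4.5048 (R=2.5000) → pose (5.2925, -3.4023, -4.5048)
step 3: θ'=-6.0048 (R=1.5000) → pose (4.2369, -5.1537, -6.0048)
step 4: θ'=-4.5048 (R=-2.6667) → pose (2.3603, -8.2673, -4.5048)
step 5: θ'=-6.5048 (R=0.8750) → pose (1.3118, -9.3013, -6.5048)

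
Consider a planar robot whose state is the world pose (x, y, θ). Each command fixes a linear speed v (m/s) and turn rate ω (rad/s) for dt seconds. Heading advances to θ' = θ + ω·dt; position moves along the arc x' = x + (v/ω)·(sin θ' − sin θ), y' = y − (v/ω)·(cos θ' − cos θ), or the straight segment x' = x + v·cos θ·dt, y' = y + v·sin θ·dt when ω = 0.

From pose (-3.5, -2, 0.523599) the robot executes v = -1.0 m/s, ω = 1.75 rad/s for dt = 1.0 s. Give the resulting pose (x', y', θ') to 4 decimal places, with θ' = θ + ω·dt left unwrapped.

θ' = 0.5236 + 1.75·1.0 = 2.2736
R = v/ω = -1.0/1.75 = -0.5714
x' = -3.5 + -0.5714·(sin 2.2736 − sin 0.5236) = -3.6503
y' = -2 − -0.5714·(cos 2.2736 − cos 0.5236) = -2.8642

(-3.6503, -2.8642, 2.2736)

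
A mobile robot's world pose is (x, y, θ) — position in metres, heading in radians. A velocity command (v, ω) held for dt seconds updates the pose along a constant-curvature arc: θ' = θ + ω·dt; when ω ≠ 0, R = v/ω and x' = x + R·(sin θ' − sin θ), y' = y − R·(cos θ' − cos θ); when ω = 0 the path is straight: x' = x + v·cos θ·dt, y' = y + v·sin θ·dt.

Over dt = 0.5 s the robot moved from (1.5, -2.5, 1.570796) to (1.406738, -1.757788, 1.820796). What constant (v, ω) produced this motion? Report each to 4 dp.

v = 1.5000, ω = 0.5000

Δθ = 1.820796 − 1.570796 = 0.250000
ω = Δθ/dt = 0.250000/0.5 = 0.5000
R = −Δy/(cos θ' − cos θ) = 3.0000
v = R·ω = 3.0000·0.5000 = 1.5000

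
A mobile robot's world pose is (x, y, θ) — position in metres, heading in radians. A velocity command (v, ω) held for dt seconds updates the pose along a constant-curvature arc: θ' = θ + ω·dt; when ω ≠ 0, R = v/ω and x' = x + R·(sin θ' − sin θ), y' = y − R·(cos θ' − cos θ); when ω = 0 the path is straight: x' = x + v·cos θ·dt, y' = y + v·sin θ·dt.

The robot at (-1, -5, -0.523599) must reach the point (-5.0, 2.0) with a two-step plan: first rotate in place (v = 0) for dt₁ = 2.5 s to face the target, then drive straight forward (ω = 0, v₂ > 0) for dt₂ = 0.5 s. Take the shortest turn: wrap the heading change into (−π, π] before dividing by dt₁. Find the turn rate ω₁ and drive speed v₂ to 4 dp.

heading to target = atan2(2−-5, -5−-1) = 2.0899
Δθ = wrap(2.0899 − -0.5236) = 2.6135; ω₁ = Δθ/dt₁ = 1.0454
distance = √((-5−-1)² + (2−-5)²) = 8.0623; v₂ = distance/dt₂ = 16.1245

ω₁ = 1.0454, v₂ = 16.1245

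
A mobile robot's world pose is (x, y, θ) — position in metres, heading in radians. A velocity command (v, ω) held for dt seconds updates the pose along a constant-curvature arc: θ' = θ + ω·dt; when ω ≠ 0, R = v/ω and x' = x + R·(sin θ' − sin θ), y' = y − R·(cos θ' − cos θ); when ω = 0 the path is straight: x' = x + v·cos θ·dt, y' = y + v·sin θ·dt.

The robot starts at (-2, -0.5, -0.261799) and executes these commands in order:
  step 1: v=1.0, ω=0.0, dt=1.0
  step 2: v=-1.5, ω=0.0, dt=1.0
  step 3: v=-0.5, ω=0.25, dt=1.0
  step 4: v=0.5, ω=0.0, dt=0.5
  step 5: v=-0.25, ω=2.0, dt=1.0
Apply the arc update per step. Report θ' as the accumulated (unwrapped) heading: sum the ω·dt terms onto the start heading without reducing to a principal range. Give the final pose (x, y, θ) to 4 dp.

step 1: θ'=-0.2618 (straight) → pose (-1.0341, -0.7588, -0.2618)
step 2: θ'=-0.2618 (straight) → pose (-2.4830, -0.3706, -0.2618)
step 3: θ'=-0.0118 (R=-2.0000) → pose (-2.9770, -0.3026, -0.0118)
step 4: θ'=-0.0118 (straight) → pose (-2.7270, -0.3055, -0.0118)
step 5: θ'=1.9882 (R=-0.1250) → pose (-2.8428, -0.4812, 1.9882)

(-2.8428, -0.4812, 1.9882)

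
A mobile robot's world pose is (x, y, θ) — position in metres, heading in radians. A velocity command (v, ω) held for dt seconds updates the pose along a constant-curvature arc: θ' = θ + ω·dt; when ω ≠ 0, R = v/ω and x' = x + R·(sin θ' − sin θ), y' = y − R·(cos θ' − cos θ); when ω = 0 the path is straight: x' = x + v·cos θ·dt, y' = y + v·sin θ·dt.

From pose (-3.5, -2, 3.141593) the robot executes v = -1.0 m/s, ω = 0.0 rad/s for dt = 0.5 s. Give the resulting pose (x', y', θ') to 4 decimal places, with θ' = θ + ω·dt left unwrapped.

(-3.0000, -2.0000, 3.1416)

θ' = 3.1416 + 0.0·0.5 = 3.1416
ω = 0 → straight: x' = -3.5 + -1.0·cos(3.1416)·0.5 = -3.0000
y' = -2 + -1.0·sin(3.1416)·0.5 = -2.0000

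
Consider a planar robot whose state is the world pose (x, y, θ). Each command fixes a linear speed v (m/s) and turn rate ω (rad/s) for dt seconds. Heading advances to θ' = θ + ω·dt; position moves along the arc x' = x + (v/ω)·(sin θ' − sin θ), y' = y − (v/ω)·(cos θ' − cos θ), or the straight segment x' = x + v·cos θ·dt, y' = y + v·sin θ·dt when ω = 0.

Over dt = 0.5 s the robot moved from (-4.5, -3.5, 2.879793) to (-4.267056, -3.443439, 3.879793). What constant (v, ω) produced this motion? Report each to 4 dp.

v = -0.5000, ω = 2.0000

Δθ = 3.879793 − 2.879793 = 1.000000
ω = Δθ/dt = 1.000000/0.5 = 2.0000
R = Δx/(sin θ' − sin θ) = -0.2500
v = R·ω = -0.2500·2.0000 = -0.5000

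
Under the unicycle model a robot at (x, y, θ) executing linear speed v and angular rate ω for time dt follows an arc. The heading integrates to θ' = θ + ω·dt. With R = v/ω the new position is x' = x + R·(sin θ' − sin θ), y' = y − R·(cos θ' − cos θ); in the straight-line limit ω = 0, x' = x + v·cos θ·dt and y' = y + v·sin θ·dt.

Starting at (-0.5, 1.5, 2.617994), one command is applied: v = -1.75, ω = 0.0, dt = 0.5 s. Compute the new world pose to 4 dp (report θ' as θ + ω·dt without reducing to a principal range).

(0.2578, 1.0625, 2.6180)

θ' = 2.6180 + 0.0·0.5 = 2.6180
ω = 0 → straight: x' = -0.5 + -1.75·cos(2.6180)·0.5 = 0.2578
y' = 1.5 + -1.75·sin(2.6180)·0.5 = 1.0625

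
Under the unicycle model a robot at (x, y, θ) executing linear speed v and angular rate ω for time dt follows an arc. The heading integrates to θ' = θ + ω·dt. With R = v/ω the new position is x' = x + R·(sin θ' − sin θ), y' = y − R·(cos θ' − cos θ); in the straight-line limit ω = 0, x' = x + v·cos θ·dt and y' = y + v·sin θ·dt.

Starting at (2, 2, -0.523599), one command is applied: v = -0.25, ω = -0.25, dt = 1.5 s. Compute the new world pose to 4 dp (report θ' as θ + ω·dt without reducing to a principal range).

(1.7175, 2.2433, -0.8986)

θ' = -0.5236 + -0.25·1.5 = -0.8986
R = v/ω = -0.25/-0.25 = 1.0000
x' = 2 + 1.0000·(sin -0.8986 − sin -0.5236) = 1.7175
y' = 2 − 1.0000·(cos -0.8986 − cos -0.5236) = 2.2433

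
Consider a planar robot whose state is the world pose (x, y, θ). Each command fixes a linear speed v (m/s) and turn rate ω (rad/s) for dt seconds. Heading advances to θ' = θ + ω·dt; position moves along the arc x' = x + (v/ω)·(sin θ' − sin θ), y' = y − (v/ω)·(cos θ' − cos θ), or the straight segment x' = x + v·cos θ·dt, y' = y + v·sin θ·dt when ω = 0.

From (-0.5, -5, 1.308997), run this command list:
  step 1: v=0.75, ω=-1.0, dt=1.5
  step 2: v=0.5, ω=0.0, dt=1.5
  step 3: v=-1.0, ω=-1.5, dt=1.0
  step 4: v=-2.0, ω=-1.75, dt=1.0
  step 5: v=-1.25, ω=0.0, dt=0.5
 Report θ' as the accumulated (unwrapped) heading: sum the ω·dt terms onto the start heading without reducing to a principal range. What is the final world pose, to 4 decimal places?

(2.6368, -3.0950, -3.4410)

step 1: θ'=-0.1910 (R=-0.7500) → pose (0.3668, -4.4578, -0.1910)
step 2: θ'=-0.1910 (straight) → pose (1.1032, -4.6001, -0.1910)
step 3: θ'=-1.6910 (R=0.6667) → pose (0.5679, -3.8656, -1.6910)
step 4: θ'=-3.4410 (R=1.1429) → pose (2.0396, -2.9107, -3.4410)
step 5: θ'=-3.4410 (straight) → pose (2.6368, -3.0950, -3.4410)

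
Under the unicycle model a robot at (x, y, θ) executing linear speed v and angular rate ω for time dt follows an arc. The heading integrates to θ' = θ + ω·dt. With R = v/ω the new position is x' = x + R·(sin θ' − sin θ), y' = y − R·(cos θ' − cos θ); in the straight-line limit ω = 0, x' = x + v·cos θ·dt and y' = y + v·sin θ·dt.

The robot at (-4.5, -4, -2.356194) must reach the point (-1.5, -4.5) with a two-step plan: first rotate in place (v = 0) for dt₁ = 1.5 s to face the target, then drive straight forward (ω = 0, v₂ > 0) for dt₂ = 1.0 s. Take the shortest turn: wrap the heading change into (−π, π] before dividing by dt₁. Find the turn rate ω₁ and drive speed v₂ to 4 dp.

heading to target = atan2(-4.5−-4, -1.5−-4.5) = -0.1651
Δθ = wrap(-0.1651 − -2.3562) = 2.1910; ω₁ = Δθ/dt₁ = 1.4607
distance = √((-1.5−-4.5)² + (-4.5−-4)²) = 3.0414; v₂ = distance/dt₂ = 3.0414

ω₁ = 1.4607, v₂ = 3.0414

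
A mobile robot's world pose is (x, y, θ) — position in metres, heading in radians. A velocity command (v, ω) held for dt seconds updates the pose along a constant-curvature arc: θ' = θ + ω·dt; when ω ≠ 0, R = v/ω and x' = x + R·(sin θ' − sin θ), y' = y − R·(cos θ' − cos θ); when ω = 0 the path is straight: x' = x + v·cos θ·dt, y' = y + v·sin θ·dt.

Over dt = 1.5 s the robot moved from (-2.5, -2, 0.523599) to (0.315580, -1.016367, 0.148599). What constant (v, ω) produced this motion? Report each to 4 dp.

v = 2.0000, ω = -0.2500

Δθ = 0.148599 − 0.523599 = -0.375000
ω = Δθ/dt = -0.375000/1.5 = -0.2500
R = Δx/(sin θ' − sin θ) = -8.0000
v = R·ω = -8.0000·-0.2500 = 2.0000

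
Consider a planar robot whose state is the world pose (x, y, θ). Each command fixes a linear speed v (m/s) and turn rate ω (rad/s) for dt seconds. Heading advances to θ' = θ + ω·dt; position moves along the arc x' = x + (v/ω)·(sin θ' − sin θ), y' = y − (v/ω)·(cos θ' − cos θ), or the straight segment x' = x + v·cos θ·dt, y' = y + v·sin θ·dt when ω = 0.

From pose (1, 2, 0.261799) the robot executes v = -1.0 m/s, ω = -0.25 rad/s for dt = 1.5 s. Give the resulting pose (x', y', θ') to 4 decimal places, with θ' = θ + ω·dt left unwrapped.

θ' = 0.2618 + -0.25·1.5 = -0.1132
R = v/ω = -1.0/-0.25 = 4.0000
x' = 1 + 4.0000·(sin -0.1132 − sin 0.2618) = -0.4871
y' = 2 − 4.0000·(cos -0.1132 − cos 0.2618) = 1.8893

(-0.4871, 1.8893, -0.1132)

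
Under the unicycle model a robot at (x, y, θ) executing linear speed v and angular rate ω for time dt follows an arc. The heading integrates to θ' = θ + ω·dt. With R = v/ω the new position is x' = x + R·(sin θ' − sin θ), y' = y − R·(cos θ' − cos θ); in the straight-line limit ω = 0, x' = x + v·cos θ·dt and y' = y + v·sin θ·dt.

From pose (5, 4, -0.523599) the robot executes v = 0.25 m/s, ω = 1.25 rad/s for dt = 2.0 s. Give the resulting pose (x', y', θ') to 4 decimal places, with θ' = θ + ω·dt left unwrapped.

(5.2838, 4.2521, 1.9764)

θ' = -0.5236 + 1.25·2.0 = 1.9764
R = v/ω = 0.25/1.25 = 0.2000
x' = 5 + 0.2000·(sin 1.9764 − sin -0.5236) = 5.2838
y' = 4 − 0.2000·(cos 1.9764 − cos -0.5236) = 4.2521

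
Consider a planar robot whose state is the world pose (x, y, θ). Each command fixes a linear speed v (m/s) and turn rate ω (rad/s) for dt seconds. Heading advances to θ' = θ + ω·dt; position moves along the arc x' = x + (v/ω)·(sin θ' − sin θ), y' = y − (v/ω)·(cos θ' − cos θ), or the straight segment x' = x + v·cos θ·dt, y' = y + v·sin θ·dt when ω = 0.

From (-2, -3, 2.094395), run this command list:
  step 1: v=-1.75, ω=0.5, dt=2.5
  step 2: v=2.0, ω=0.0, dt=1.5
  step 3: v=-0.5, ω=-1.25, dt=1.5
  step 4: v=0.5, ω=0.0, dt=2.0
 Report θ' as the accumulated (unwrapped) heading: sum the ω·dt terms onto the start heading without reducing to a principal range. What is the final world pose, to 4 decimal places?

(-0.6227, -4.7199, 1.4694)

step 1: θ'=3.3444 (R=-3.5000) → pose (1.7360, -4.6783, 3.3444)
step 2: θ'=3.3444 (straight) → pose (-1.2025, -5.2825, 3.3444)
step 3: θ'=1.4694 (R=0.4000) → pose (-0.7240, -5.7148, 1.4694)
step 4: θ'=1.4694 (straight) → pose (-0.6227, -4.7199, 1.4694)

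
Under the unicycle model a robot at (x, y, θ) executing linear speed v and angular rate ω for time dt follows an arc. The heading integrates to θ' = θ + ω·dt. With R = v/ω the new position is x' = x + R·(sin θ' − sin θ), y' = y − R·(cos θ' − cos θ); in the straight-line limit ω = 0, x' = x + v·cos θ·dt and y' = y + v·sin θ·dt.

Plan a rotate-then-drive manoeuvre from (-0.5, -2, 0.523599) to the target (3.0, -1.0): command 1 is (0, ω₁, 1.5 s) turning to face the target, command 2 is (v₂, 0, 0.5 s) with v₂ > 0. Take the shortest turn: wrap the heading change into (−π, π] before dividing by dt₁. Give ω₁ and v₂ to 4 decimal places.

heading to target = atan2(-1−-2, 3−-0.5) = 0.2783
Δθ = wrap(0.2783 − 0.5236) = -0.2453; ω₁ = Δθ/dt₁ = -0.1635
distance = √((3−-0.5)² + (-1−-2)²) = 3.6401; v₂ = distance/dt₂ = 7.2801

ω₁ = -0.1635, v₂ = 7.2801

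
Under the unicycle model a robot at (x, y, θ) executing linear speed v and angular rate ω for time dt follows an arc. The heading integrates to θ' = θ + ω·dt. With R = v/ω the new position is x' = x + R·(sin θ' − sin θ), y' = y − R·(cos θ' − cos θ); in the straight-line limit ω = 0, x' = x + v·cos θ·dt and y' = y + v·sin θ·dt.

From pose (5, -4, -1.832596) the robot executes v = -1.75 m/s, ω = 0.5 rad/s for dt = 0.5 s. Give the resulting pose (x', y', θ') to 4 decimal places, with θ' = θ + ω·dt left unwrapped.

(5.1190, -3.1354, -1.5826)

θ' = -1.8326 + 0.5·0.5 = -1.5826
R = v/ω = -1.75/0.5 = -3.5000
x' = 5 + -3.5000·(sin -1.5826 − sin -1.8326) = 5.1190
y' = -4 − -3.5000·(cos -1.5826 − cos -1.8326) = -3.1354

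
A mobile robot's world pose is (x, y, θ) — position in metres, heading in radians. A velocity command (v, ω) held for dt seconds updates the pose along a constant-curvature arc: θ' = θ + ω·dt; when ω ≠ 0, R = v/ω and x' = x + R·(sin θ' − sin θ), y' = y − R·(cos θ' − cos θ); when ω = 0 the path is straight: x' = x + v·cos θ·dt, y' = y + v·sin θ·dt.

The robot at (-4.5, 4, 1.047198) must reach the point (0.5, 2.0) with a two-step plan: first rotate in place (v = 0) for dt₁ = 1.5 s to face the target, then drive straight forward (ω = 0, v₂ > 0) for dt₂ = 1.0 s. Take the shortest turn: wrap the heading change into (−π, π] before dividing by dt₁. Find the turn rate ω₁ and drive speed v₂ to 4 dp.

ω₁ = -0.9518, v₂ = 5.3852

heading to target = atan2(2−4, 0.5−-4.5) = -0.3805
Δθ = wrap(-0.3805 − 1.0472) = -1.4277; ω₁ = Δθ/dt₁ = -0.9518
distance = √((0.5−-4.5)² + (2−4)²) = 5.3852; v₂ = distance/dt₂ = 5.3852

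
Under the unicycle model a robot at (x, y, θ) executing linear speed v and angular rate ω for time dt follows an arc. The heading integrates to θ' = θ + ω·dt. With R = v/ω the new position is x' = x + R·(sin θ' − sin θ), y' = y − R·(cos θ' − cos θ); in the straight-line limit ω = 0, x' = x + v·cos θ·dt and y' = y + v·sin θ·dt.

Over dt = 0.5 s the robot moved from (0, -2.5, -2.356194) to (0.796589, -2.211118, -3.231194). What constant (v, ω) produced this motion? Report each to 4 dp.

Δθ = -3.231194 − -2.356194 = -0.875000
ω = Δθ/dt = -0.875000/0.5 = -1.7500
R = Δx/(sin θ' − sin θ) = 1.0000
v = R·ω = 1.0000·-1.7500 = -1.7500

v = -1.7500, ω = -1.7500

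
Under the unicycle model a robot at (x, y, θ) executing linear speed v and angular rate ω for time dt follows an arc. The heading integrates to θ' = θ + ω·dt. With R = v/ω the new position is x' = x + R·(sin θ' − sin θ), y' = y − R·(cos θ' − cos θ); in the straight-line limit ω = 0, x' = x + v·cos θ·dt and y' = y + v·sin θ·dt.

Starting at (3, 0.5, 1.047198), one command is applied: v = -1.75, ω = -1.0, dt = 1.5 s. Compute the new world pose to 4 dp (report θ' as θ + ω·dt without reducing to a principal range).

(0.7189, -0.1986, -0.4528)

θ' = 1.0472 + -1.0·1.5 = -0.4528
R = v/ω = -1.75/-1.0 = 1.7500
x' = 3 + 1.7500·(sin -0.4528 − sin 1.0472) = 0.7189
y' = 0.5 − 1.7500·(cos -0.4528 − cos 1.0472) = -0.1986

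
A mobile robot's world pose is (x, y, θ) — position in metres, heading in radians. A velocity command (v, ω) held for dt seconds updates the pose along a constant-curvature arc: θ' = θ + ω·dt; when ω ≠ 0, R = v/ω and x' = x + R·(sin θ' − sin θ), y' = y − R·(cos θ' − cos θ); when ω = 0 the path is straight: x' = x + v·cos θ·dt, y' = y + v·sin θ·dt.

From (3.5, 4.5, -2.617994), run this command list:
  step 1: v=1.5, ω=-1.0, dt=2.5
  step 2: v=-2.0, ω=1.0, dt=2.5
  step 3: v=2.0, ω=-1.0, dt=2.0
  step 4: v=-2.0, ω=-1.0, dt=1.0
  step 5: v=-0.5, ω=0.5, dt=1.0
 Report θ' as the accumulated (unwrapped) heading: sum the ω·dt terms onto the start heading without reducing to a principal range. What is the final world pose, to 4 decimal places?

step 1: θ'=-5.1180 (R=-1.5000) → pose (1.3717, 6.3909, -5.1180)
step 2: θ'=-2.6180 (R=-2.0000) → pose (4.2094, 3.8697, -2.6180)
step 3: θ'=-4.6180 (R=-2.0000) → pose (1.2183, 5.4132, -4.6180)
step 4: θ'=-5.6180 (R=2.0000) → pose (0.4617, 3.6511, -5.6180)
step 5: θ'=-5.1180 (R=-1.0000) → pose (0.1600, 3.2589, -5.1180)

(0.1600, 3.2589, -5.1180)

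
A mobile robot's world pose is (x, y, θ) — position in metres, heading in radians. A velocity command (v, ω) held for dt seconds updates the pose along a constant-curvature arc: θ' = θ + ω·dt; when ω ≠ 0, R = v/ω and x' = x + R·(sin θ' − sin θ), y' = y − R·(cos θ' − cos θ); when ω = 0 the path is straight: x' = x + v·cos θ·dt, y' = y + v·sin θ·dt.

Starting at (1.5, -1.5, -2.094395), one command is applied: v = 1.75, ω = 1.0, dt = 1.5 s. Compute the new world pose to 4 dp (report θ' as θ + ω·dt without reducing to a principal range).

θ' = -2.0944 + 1.0·1.5 = -0.5944
R = v/ω = 1.75/1.0 = 1.7500
x' = 1.5 + 1.7500·(sin -0.5944 − sin -2.0944) = 2.0355
y' = -1.5 − 1.7500·(cos -0.5944 − cos -2.0944) = -3.8249

(2.0355, -3.8249, -0.5944)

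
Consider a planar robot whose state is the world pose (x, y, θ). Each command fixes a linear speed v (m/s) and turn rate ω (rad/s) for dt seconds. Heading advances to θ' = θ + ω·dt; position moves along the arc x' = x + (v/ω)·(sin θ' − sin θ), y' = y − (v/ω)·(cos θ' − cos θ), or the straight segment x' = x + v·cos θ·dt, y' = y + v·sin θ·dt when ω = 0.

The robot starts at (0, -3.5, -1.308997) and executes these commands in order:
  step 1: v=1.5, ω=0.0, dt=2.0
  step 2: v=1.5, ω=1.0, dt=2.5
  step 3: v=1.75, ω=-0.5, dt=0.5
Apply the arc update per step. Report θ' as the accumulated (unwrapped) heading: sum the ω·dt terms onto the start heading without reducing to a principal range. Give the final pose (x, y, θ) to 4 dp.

(4.0405, -5.8018, 0.9410)

step 1: θ'=-1.3090 (straight) → pose (0.7765, -6.3978, -1.3090)
step 2: θ'=1.1910 (R=1.5000) → pose (3.6185, -6.5656, 1.1910)
step 3: θ'=0.9410 (R=-3.5000) → pose (4.0405, -5.8018, 0.9410)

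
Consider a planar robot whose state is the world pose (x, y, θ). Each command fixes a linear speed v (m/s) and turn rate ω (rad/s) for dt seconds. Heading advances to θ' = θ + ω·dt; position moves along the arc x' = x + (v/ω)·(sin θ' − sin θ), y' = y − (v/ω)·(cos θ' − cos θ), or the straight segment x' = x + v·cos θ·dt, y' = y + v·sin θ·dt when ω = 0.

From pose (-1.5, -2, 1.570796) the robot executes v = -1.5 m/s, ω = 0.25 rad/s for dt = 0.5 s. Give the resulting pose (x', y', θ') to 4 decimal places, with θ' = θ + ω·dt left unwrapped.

θ' = 1.5708 + 0.25·0.5 = 1.6958
R = v/ω = -1.5/0.25 = -6.0000
x' = -1.5 + -6.0000·(sin 1.6958 − sin 1.5708) = -1.4532
y' = -2 − -6.0000·(cos 1.6958 − cos 1.5708) = -2.7480

(-1.4532, -2.7480, 1.6958)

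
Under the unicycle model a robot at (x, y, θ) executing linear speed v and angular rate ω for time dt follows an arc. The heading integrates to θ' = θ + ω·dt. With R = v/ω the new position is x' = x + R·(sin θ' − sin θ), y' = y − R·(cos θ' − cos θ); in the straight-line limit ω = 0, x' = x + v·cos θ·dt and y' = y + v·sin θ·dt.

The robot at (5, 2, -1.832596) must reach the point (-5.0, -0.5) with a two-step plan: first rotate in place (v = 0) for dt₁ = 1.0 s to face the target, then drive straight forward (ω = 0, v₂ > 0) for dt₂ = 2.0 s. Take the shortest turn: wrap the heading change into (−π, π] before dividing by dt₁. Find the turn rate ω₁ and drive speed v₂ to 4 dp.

ω₁ = -1.0640, v₂ = 5.1539

heading to target = atan2(-0.5−2, -5−5) = -2.8966
Δθ = wrap(-2.8966 − -1.8326) = -1.0640; ω₁ = Δθ/dt₁ = -1.0640
distance = √((-5−5)² + (-0.5−2)²) = 10.3078; v₂ = distance/dt₂ = 5.1539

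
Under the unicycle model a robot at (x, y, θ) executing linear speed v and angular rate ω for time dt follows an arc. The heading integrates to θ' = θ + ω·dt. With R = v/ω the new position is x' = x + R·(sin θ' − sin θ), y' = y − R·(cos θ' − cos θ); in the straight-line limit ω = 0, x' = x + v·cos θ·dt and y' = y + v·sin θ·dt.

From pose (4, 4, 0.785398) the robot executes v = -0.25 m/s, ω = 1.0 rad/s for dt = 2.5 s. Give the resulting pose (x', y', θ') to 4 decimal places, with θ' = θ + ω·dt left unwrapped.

(4.2126, 3.5758, 3.2854)

θ' = 0.7854 + 1.0·2.5 = 3.2854
R = v/ω = -0.25/1.0 = -0.2500
x' = 4 + -0.2500·(sin 3.2854 − sin 0.7854) = 4.2126
y' = 4 − -0.2500·(cos 3.2854 − cos 0.7854) = 3.5758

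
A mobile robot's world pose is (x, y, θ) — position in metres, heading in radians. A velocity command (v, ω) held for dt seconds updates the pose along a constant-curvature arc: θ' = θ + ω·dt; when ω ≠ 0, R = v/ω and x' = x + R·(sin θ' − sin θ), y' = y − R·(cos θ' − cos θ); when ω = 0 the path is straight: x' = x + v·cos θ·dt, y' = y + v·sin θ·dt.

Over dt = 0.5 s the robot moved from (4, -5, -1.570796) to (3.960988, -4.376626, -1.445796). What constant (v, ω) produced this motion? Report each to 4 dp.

v = -1.2500, ω = 0.2500

Δθ = -1.445796 − -1.570796 = 0.125000
ω = Δθ/dt = 0.125000/0.5 = 0.2500
R = −Δy/(cos θ' − cos θ) = -5.0000
v = R·ω = -5.0000·0.2500 = -1.2500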